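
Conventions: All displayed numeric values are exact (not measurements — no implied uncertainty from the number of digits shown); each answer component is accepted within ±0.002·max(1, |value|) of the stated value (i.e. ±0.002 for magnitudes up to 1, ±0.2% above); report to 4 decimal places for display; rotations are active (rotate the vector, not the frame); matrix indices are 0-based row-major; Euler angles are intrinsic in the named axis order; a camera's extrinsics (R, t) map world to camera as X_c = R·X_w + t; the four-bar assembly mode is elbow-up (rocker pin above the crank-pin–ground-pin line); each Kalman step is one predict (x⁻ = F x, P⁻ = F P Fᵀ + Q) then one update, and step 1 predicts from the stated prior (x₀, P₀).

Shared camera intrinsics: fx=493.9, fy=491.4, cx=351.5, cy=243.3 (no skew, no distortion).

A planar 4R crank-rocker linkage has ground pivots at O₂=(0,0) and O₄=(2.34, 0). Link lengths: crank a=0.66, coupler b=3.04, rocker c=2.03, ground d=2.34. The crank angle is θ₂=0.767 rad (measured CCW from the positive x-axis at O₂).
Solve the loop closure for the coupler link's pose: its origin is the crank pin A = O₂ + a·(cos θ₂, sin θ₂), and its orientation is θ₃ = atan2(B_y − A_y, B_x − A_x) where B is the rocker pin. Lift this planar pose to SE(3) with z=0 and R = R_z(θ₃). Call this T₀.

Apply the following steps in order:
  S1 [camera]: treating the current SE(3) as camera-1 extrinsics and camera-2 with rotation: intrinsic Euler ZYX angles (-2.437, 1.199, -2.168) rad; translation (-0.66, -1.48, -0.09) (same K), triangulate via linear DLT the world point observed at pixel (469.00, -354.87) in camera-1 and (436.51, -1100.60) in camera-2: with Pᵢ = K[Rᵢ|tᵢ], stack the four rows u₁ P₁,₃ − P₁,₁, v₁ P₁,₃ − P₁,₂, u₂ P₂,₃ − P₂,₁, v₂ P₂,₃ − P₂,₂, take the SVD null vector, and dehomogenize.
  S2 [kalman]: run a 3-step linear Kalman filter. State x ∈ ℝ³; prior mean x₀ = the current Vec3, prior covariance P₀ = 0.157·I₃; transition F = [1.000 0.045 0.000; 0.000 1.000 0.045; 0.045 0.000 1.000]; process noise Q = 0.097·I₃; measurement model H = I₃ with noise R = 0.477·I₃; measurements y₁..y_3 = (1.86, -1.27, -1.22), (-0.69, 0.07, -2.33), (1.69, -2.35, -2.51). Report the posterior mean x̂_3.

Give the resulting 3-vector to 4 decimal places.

source (fourbar_fk): coupler pose = R=[0.8892 -0.4575 0.0000; 0.4575 0.8892 0.0000; 0.0000 0.0000 1.0000], t=(0.4752, 0.4580, 0.0000)
after S1 (triangulate): (-0.9470, -1.2762, 0.9119)
after S2 (kf_track): (0.3530, -1.3739, -1.3653)

result = (0.3530, -1.3739, -1.3653)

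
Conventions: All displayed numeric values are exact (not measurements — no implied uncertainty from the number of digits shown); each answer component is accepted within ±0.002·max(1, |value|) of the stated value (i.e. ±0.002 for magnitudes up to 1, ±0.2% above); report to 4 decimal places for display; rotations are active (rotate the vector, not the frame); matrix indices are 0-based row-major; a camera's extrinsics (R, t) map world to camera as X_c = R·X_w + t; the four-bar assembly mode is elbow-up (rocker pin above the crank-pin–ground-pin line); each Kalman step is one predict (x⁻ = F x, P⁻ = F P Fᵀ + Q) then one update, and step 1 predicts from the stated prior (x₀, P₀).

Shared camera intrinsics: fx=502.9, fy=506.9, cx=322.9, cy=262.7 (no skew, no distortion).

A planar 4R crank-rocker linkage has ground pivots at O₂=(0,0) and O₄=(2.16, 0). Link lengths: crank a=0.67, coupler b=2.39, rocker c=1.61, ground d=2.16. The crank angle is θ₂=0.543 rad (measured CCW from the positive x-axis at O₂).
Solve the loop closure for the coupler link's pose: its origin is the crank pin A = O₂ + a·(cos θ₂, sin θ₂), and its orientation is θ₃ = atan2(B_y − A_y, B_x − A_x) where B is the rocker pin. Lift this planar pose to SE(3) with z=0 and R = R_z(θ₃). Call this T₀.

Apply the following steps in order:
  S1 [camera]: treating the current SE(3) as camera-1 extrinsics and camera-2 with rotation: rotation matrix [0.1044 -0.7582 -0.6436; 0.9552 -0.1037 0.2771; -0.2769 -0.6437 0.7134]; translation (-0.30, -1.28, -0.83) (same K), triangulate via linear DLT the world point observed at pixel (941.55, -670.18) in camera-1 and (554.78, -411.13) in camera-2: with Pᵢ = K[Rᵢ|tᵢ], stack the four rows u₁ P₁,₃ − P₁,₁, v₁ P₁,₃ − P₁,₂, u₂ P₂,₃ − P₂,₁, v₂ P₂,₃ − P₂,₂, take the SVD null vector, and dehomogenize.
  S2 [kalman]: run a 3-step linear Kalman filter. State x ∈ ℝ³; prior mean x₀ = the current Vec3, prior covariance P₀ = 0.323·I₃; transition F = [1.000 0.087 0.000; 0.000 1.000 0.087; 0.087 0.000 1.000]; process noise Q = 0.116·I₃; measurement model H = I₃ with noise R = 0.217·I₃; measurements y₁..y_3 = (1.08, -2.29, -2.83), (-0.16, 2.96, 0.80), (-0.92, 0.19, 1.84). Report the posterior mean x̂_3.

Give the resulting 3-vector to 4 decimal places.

source (fourbar_fk): coupler pose = R=[0.8676 -0.4972 0.0000; 0.4972 0.8676 0.0000; 0.0000 0.0000 1.0000], t=(0.5736, 0.3462, 0.0000)
after S1 (triangulate): (-0.5473, -1.7916, 0.8044)
after S2 (kf_track): (-0.3646, 0.4003, 0.8391)

result = (-0.3646, 0.4003, 0.8391)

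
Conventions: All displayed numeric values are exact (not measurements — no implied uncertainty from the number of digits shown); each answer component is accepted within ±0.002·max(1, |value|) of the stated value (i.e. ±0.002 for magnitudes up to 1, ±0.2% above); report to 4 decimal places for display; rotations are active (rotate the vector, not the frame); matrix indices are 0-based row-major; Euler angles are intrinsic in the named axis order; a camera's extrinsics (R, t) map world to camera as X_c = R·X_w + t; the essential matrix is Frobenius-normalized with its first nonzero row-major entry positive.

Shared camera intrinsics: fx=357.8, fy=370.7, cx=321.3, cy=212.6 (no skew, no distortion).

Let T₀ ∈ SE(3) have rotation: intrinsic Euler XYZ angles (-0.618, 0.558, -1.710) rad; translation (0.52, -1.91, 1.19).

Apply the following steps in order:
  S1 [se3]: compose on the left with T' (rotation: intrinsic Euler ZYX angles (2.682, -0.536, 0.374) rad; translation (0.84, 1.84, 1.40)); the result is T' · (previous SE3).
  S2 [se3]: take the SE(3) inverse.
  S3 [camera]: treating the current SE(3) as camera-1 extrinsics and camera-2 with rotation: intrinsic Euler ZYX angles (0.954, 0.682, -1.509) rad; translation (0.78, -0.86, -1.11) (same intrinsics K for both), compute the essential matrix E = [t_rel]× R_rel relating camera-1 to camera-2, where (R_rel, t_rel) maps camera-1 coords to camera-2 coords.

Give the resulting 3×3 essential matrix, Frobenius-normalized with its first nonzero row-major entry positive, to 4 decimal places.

after S1 (compose_se3): R=[0.6512 -0.7490 -0.1221; 0.7301 0.6623 -0.1682; 0.2069 0.0204 0.9782], t=(1.6085, 3.9286, 2.0180)
after S2 (invert_se3): R=[0.6512 0.7301 0.2069; -0.7490 0.6623 0.0204; -0.1221 -0.1682 0.9782], t=(-4.3333, -1.4382, -1.1166)
after S3 (essential): [0.1886 -0.5162 0.3829; -0.1030 0.4089 0.5640; -0.0541 0.1360 -0.1844]

matrix = [0.1886 -0.5162 0.3829; -0.1030 0.4089 0.5640; -0.0541 0.1360 -0.1844]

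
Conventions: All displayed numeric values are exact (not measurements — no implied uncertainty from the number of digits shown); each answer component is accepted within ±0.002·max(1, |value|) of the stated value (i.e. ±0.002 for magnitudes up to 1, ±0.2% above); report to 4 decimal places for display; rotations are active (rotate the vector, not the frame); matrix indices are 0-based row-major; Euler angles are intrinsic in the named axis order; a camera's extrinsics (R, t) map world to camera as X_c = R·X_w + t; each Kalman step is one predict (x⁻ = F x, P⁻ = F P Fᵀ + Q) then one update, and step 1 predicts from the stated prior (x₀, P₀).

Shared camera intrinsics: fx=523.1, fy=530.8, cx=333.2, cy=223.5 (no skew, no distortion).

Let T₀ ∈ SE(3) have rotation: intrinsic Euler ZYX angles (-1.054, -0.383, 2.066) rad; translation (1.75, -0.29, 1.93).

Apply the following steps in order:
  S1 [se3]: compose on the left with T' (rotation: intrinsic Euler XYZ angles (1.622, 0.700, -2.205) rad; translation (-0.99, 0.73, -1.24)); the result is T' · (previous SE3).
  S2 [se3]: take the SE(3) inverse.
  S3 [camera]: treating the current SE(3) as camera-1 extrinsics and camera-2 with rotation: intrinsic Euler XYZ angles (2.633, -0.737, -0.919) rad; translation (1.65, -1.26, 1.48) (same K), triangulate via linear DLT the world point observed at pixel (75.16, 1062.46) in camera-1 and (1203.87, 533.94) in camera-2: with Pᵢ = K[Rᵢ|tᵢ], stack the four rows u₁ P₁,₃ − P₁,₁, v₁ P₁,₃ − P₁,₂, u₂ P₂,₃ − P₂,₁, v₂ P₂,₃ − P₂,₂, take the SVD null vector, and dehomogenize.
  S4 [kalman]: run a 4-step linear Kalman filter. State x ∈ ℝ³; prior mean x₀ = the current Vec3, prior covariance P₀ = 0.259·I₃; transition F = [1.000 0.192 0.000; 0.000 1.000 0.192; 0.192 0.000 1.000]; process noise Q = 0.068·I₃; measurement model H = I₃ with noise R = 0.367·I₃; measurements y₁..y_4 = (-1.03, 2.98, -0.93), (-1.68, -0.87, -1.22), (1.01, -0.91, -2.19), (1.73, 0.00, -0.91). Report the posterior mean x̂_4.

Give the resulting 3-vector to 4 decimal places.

after S1 (compose_se3): R=[-0.4638 0.8181 -0.3400; -0.8837 -0.3997 0.2437; 0.0635 0.4135 0.9083], t=(-0.7184, -1.4983, -2.5937)
after S2 (invert_se3): R=[-0.4638 -0.8837 0.0635; 0.8181 -0.3997 0.4135; -0.3400 0.2437 0.9083], t=(-1.4925, 1.0614, 2.4767)
after S3 (triangulate): (1.2335, -1.4191, -0.0658)
after S4 (kf_track): (0.5428, -0.3829, -1.0624)

result = (0.5428, -0.3829, -1.0624)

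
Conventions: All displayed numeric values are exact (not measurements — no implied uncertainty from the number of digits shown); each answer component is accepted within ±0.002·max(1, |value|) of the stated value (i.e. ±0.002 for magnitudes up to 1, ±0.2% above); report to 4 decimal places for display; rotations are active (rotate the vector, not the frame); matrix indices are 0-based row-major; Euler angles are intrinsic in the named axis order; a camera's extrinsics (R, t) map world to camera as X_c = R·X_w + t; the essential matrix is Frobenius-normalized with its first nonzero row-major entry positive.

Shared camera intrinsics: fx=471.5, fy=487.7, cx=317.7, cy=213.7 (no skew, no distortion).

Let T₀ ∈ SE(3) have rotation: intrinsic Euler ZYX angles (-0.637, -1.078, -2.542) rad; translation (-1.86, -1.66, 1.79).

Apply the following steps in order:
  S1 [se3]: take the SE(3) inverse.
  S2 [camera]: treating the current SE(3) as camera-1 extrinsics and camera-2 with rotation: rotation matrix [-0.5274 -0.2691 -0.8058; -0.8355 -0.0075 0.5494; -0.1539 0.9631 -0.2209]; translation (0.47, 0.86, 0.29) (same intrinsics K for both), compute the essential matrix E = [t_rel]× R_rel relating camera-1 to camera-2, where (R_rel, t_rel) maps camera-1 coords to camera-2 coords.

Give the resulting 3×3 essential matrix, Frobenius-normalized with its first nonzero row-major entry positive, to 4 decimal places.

after S1 (invert_se3): R=[0.3803 -0.2814 0.8810; -0.0914 -0.9594 -0.2670; 0.9203 0.0210 -0.3906], t=(-1.3367, -1.2846, 2.4458)
after S2 (essential): [0.2943 0.5684 0.2878; -0.2703 0.0669 -0.0506; -0.5555 0.3434 -0.0292]

matrix = [0.2943 0.5684 0.2878; -0.2703 0.0669 -0.0506; -0.5555 0.3434 -0.0292]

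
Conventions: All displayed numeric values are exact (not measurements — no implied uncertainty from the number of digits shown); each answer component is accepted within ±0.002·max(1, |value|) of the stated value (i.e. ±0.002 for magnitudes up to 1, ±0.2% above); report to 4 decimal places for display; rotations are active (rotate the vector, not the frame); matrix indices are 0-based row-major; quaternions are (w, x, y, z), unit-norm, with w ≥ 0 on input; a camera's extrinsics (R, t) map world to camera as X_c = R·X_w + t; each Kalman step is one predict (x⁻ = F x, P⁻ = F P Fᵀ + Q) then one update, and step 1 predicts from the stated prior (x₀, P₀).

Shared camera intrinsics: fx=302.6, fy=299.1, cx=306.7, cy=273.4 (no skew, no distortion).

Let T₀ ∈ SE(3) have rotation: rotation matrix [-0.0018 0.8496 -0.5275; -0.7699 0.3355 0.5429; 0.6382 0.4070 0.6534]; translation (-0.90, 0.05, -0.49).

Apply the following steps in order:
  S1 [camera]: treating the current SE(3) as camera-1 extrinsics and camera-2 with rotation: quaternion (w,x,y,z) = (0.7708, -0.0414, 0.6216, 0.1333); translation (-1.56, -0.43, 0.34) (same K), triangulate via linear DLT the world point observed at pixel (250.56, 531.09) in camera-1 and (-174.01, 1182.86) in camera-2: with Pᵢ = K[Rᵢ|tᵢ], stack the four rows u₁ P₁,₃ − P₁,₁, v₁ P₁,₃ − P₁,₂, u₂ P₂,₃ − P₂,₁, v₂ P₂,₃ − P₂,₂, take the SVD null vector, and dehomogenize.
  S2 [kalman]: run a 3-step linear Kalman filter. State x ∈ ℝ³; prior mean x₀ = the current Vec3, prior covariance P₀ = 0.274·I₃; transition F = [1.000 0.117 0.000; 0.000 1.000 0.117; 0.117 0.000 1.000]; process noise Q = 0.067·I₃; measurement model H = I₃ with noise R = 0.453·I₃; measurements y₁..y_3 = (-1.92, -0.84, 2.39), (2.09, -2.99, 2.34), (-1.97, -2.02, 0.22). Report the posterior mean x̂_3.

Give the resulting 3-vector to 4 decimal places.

result = (-0.5770, -1.0099, 1.1784)

after S1 (triangulate): (0.3210, 1.5707, 1.2297)
after S2 (kf_track): (-0.5770, -1.0099, 1.1784)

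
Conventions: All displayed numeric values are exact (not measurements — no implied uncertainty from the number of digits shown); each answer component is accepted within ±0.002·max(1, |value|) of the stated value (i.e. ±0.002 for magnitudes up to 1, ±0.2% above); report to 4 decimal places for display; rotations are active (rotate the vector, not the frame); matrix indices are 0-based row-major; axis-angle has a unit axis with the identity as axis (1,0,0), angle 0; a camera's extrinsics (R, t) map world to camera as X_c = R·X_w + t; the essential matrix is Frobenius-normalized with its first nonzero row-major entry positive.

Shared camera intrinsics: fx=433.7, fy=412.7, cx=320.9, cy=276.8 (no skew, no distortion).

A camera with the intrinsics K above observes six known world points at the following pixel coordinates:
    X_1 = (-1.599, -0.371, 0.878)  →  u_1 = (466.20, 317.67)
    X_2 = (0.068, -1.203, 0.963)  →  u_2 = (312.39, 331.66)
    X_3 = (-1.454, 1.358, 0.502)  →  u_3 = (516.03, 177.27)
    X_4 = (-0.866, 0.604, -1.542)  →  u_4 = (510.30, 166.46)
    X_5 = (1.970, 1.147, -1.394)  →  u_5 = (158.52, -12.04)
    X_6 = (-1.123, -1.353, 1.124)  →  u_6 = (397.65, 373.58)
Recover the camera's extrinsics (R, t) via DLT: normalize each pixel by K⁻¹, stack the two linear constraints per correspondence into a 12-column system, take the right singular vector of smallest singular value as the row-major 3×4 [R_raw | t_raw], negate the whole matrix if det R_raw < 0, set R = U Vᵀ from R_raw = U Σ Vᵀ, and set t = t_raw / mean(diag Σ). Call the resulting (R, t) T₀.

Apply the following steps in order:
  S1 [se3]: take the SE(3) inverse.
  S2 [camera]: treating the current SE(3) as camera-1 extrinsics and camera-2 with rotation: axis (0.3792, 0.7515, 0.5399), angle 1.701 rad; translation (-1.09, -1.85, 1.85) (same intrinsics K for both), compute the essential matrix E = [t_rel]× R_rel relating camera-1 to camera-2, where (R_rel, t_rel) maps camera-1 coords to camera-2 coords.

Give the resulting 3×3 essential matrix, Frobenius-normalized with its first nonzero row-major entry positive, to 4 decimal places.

source (pnp_recover): camera pose = R=[-0.9343 0.3510 0.0624; -0.3487 -0.9362 0.0445; 0.0741 0.0198 0.9971], t=(0.3200, -0.4300, 4.4400)
after S1 (invert_se3): R=[-0.9343 -0.3487 0.0741; 0.3510 -0.9362 0.0198; 0.0624 0.0445 0.9971], t=(-0.1799, -0.6028, -4.4278)
after S2 (essential): [0.3087 0.2907 -0.1065; -0.0706 0.6168 0.2415; -0.5127 -0.0416 0.3171]

matrix = [0.3087 0.2907 -0.1065; -0.0706 0.6168 0.2415; -0.5127 -0.0416 0.3171]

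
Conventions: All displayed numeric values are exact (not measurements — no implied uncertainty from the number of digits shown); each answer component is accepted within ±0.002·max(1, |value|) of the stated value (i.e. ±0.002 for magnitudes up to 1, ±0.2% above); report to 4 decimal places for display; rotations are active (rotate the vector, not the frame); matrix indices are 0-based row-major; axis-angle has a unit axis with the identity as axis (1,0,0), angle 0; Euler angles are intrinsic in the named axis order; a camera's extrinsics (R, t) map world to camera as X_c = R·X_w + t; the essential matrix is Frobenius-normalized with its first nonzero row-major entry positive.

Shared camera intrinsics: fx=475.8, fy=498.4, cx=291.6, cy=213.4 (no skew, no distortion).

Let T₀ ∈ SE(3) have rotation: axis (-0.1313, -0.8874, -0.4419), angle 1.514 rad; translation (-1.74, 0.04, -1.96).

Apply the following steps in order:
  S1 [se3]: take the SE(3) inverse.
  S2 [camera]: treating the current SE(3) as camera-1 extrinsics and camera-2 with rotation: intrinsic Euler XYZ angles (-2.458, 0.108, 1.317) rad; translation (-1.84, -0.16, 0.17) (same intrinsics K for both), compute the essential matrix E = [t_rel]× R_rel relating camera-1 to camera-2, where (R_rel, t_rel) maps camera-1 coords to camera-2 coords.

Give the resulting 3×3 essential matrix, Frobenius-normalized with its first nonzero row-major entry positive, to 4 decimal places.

matrix = [0.2901 -0.2022 0.3764; 0.1063 0.6515 0.2533; 0.2738 -0.1746 0.3577]

after S1 (invert_se3): R=[0.0730 -0.3313 0.9407; 0.5511 0.7995 0.2388; -0.8312 0.5010 0.2410], t=(1.9841, 1.3950, -0.9941)
after S2 (essential): [0.2901 -0.2022 0.3764; 0.1063 0.6515 0.2533; 0.2738 -0.1746 0.3577]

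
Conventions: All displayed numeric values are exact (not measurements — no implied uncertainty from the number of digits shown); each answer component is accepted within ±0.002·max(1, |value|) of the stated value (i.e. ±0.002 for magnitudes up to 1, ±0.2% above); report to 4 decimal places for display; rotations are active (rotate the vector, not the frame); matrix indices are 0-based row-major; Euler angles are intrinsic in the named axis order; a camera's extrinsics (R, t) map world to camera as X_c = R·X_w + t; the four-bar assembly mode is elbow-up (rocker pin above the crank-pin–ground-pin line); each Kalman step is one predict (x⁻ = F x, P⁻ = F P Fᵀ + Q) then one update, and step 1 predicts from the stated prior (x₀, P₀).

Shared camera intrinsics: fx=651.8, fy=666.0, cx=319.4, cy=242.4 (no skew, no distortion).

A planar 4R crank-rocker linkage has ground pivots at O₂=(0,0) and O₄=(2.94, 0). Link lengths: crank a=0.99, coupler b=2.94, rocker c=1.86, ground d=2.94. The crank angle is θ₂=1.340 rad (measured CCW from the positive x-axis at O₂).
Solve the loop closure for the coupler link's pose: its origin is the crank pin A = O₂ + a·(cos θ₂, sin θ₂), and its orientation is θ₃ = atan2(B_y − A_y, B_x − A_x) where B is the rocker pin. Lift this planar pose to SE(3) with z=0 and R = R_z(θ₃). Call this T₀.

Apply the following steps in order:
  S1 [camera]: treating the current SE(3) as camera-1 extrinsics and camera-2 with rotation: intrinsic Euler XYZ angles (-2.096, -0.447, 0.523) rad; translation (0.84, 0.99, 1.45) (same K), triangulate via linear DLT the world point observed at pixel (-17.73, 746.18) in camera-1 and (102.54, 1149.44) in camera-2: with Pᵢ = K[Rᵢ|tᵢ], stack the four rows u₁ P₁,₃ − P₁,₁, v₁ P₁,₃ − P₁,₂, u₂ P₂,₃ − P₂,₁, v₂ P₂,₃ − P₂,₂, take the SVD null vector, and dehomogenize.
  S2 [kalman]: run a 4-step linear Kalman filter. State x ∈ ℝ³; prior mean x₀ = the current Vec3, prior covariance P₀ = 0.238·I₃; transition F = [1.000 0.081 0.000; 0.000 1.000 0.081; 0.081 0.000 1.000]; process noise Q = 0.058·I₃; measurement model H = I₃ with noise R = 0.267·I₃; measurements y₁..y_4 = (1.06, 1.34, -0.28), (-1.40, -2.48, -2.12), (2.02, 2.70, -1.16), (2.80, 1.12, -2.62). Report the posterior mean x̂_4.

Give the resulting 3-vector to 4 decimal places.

result = (1.3646, 0.8198, -1.4219)

source (fourbar_fk): coupler pose = R=[0.9526 -0.3042 0.0000; 0.3042 0.9526 0.0000; 0.0000 0.0000 1.0000], t=(0.2265, 0.9637, 0.0000)
after S1 (triangulate): (-0.8268, 0.2135, 1.2105)
after S2 (kf_track): (1.3646, 0.8198, -1.4219)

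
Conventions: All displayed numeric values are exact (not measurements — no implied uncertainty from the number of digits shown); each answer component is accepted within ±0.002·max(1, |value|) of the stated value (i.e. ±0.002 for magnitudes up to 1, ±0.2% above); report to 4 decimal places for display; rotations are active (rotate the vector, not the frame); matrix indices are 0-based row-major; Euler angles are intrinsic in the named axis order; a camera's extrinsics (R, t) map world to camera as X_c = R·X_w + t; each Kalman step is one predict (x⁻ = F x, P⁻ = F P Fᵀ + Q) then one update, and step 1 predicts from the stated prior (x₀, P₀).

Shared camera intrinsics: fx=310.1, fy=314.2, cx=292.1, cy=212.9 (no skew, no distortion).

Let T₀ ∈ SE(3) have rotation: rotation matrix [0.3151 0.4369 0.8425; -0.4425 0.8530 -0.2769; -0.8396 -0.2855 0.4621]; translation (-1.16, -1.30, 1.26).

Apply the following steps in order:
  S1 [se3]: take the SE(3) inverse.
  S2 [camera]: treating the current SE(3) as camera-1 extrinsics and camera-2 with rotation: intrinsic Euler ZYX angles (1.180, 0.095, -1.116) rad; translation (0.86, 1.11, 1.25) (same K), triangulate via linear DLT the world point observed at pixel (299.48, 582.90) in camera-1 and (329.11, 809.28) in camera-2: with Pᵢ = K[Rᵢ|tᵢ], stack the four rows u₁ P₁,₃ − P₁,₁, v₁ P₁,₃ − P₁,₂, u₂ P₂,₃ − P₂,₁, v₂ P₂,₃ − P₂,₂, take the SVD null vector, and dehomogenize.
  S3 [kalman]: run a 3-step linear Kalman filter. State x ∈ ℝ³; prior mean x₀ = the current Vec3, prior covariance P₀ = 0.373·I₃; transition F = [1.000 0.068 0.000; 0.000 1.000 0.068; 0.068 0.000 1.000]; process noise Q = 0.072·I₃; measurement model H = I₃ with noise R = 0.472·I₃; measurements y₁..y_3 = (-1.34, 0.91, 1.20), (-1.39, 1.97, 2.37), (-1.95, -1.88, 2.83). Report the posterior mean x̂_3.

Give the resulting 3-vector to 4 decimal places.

result = (-0.9247, 0.1346, 2.0316)

after S1 (invert_se3): R=[0.3151 -0.4425 -0.8396; 0.4369 0.8530 -0.2855; 0.8425 -0.2769 0.4621], t=(0.8482, 1.9755, 0.0351)
after S2 (triangulate): (1.5479, 0.1230, 1.4701)
after S3 (kf_track): (-0.9247, 0.1346, 2.0316)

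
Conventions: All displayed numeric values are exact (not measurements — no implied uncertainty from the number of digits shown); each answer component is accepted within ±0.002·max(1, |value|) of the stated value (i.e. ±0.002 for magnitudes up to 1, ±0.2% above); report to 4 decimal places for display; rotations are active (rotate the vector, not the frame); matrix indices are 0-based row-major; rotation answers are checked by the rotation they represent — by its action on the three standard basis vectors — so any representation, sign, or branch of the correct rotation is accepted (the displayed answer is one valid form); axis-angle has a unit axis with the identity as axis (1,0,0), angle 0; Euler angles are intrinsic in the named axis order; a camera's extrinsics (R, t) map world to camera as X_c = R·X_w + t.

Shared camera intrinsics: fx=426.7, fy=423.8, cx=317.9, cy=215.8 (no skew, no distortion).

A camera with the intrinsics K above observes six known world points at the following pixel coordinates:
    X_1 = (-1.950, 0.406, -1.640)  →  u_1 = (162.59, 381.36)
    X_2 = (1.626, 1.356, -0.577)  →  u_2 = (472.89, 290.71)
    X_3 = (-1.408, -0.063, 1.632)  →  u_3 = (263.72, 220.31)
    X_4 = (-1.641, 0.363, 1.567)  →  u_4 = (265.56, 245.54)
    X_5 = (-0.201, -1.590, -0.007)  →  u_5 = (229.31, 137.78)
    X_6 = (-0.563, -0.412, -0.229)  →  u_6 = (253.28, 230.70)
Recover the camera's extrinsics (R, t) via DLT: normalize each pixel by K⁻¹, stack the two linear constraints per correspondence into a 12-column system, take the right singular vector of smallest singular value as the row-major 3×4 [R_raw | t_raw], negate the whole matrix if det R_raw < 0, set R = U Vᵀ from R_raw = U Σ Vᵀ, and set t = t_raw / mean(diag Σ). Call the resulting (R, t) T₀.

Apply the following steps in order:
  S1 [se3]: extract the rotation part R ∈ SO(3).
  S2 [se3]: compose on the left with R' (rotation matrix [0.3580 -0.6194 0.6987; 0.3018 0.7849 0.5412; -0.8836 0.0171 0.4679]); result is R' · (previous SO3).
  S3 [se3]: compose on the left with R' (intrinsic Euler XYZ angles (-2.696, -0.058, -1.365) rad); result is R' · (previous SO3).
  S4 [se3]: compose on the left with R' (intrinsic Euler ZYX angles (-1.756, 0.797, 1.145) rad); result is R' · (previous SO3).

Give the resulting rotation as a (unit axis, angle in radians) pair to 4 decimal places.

rotation (axis_angle) = ((0.1244, -0.5698, 0.8123), 2.8909)

source (pnp_recover): camera pose = R=[0.8259 0.5231 0.2104; -0.4138 0.8159 -0.4039; -0.3829 0.2465 0.8903], t=(-0.1300, 0.2099, 5.7587)
after S1 (rot_of_se3): [0.8259 0.5231 0.2104; -0.4138 0.8159 -0.4039; -0.3829 0.2465 0.8903]
after S2 (compose_so3): [0.2844 -0.1458 0.9475; -0.2828 0.9316 0.2283; -0.9160 -0.3329 0.2237]
after S3 (compose_so3): [-0.1652 0.9000 0.4034; -0.0962 -0.4218 0.9016; 0.9815 0.1101 0.1563]
after S4 (compose_so3): [-0.9383 -0.3411 0.0576; 0.0620 -0.3296 -0.9421; 0.3403 -0.8804 0.3304]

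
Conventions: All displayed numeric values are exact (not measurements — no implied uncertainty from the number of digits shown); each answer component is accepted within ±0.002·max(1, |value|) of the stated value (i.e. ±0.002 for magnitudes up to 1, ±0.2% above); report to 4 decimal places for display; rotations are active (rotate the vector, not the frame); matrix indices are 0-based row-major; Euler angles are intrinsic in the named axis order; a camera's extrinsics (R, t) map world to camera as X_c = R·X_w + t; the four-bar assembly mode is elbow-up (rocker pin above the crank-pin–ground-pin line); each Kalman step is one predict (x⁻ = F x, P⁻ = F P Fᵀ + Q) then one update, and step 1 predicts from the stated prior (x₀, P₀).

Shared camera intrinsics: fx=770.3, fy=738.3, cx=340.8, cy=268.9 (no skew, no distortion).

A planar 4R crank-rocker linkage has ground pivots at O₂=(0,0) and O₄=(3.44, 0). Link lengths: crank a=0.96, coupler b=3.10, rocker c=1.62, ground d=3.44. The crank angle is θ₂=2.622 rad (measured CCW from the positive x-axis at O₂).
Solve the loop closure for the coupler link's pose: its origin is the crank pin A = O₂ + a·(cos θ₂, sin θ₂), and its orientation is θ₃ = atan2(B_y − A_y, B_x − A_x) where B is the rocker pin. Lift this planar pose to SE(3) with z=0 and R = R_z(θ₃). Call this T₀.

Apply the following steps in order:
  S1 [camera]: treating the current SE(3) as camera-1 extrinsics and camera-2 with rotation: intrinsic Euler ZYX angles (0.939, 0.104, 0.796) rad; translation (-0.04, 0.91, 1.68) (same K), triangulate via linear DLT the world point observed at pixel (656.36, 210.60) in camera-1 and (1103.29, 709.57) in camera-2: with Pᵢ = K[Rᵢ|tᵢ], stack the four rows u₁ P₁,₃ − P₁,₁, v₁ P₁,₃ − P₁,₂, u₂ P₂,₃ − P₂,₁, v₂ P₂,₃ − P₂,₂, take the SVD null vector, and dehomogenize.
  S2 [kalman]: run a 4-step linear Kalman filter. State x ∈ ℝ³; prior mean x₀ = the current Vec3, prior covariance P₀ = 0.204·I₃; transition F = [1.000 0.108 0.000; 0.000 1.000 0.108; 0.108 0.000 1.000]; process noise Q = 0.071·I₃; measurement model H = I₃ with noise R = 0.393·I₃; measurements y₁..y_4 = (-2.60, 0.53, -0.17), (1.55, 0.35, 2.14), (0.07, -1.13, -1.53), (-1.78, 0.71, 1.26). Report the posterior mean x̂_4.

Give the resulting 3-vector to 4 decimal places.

source (fourbar_fk): coupler pose = R=[0.9823 -0.1871 0.0000; 0.1871 0.9823 0.0000; 0.0000 0.0000 1.0000], t=(-0.8333, 0.4767, 0.0000)
after S1 (triangulate): (1.1655, -0.7976, 1.1249)
after S2 (kf_track): (-0.5056, 0.0182, 0.5689)

result = (-0.5056, 0.0182, 0.5689)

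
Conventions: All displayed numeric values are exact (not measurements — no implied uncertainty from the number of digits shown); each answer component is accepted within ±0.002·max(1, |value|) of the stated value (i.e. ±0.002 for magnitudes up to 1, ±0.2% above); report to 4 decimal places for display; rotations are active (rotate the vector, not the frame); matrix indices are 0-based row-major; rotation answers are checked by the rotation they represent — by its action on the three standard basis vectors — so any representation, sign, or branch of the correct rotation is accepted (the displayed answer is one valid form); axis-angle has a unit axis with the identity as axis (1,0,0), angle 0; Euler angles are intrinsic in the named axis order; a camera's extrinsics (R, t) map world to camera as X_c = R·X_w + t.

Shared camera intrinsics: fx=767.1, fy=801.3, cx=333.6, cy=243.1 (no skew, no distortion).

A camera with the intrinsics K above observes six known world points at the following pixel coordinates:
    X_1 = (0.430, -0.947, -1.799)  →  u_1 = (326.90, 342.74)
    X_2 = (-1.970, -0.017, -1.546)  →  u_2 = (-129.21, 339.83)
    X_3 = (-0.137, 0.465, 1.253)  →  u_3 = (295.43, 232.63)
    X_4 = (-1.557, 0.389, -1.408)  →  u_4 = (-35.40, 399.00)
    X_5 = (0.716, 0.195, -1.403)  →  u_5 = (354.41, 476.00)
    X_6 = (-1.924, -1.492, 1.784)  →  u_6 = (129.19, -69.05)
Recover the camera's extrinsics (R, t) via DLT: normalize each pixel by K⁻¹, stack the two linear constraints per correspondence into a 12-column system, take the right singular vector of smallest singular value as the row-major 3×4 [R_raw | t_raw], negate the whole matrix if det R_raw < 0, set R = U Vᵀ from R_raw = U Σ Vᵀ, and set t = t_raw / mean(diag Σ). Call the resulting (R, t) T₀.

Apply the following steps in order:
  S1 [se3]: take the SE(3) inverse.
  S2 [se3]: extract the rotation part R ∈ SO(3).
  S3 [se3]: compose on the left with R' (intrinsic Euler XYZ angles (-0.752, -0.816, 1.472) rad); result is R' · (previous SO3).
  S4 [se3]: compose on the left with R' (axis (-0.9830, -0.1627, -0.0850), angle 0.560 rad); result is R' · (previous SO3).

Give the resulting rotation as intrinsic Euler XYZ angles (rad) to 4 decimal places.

source (pnp_recover): camera pose = R=[0.9714 -0.1740 0.1618; 0.2329 0.8316 -0.5041; -0.0469 0.5274 0.8483], t=(-0.3200, 0.1900, 5.3405)
after S1 (invert_se3): R=[0.9714 0.2329 -0.0469; -0.1740 0.8316 0.5274; 0.1618 -0.5041 0.8483], t=(0.5168, -3.0301, -4.3830)
after S2 (rot_of_se3): [0.9714 0.2329 -0.0469; -0.1740 0.8316 0.5274; 0.1618 -0.5041 0.8483]
after S3 (compose_so3): [0.0664 -0.1841 -0.9807; 0.9030 -0.4071 0.1375; -0.4245 -0.8947 0.1392]
after S4 (compose_so3): [0.1602 -0.1455 -0.9763; 0.5448 -0.8118 0.2104; -0.8232 -0.5655 -0.0507]

rotation (euler_xyz) = (-1.8074, -1.3527, 0.7376)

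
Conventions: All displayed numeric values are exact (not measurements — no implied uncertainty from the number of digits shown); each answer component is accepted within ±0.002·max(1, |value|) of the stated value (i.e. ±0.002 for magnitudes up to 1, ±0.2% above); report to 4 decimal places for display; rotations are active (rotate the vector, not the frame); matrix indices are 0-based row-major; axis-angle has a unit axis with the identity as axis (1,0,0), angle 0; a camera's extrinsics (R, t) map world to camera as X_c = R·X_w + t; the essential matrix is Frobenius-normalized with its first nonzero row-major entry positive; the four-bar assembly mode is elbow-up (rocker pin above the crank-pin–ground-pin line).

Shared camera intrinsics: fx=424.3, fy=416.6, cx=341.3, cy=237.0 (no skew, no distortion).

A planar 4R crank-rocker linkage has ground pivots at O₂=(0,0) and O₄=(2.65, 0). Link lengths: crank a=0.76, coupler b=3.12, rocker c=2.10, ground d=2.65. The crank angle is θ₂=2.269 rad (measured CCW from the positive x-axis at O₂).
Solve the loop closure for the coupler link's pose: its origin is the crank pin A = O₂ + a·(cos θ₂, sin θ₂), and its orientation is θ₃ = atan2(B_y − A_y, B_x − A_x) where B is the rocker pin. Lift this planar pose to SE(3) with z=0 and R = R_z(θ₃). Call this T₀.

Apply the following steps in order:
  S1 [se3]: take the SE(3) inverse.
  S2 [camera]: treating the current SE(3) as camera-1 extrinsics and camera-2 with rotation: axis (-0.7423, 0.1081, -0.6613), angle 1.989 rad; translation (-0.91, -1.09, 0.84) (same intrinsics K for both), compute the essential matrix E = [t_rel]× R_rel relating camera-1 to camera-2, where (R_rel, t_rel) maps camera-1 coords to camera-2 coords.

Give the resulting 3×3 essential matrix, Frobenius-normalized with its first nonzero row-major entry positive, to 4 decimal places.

source (fourbar_fk): coupler pose = R=[0.8802 -0.4746 0.0000; 0.4746 0.8802 0.0000; 0.0000 0.0000 1.0000], t=(-0.4886, 0.5822, 0.0000)
after S1 (invert_se3): R=[0.8802 0.4746 0.0000; -0.4746 0.8802 0.0000; 0.0000 0.0000 1.0000], t=(0.1537, -0.7443, 0.0000)
after S2 (essential): [0.0371 -0.5238 0.1448; -0.0986 0.4215 -0.1373; -0.6703 -0.1408 -0.1671]

matrix = [0.0371 -0.5238 0.1448; -0.0986 0.4215 -0.1373; -0.6703 -0.1408 -0.1671]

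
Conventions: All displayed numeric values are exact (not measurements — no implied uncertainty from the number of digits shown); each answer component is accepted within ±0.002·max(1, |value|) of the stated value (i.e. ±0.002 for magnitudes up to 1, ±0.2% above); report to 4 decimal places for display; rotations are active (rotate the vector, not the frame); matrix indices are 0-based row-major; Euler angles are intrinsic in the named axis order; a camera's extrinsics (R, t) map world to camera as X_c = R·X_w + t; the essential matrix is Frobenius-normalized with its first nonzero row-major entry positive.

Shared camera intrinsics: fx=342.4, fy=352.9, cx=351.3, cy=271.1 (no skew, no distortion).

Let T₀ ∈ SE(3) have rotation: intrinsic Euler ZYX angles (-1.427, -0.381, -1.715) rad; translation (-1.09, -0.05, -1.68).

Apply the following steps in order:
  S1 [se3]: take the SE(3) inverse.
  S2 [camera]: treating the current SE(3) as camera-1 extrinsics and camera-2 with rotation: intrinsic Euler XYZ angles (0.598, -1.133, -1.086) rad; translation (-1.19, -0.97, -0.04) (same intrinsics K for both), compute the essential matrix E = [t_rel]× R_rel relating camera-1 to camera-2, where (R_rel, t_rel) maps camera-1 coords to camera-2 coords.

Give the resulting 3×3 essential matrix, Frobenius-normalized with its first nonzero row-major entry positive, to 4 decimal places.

after S1 (invert_se3): R=[0.1330 -0.9187 0.3718; -0.0895 -0.3848 -0.9187; 0.9871 0.0889 -0.1334], t=(0.7238, -1.6601, 0.8562)
after S2 (essential): [0.4375 0.1542 0.5250; -0.4026 0.2751 0.1659; -0.3022 0.2927 0.2587]

matrix = [0.4375 0.1542 0.5250; -0.4026 0.2751 0.1659; -0.3022 0.2927 0.2587]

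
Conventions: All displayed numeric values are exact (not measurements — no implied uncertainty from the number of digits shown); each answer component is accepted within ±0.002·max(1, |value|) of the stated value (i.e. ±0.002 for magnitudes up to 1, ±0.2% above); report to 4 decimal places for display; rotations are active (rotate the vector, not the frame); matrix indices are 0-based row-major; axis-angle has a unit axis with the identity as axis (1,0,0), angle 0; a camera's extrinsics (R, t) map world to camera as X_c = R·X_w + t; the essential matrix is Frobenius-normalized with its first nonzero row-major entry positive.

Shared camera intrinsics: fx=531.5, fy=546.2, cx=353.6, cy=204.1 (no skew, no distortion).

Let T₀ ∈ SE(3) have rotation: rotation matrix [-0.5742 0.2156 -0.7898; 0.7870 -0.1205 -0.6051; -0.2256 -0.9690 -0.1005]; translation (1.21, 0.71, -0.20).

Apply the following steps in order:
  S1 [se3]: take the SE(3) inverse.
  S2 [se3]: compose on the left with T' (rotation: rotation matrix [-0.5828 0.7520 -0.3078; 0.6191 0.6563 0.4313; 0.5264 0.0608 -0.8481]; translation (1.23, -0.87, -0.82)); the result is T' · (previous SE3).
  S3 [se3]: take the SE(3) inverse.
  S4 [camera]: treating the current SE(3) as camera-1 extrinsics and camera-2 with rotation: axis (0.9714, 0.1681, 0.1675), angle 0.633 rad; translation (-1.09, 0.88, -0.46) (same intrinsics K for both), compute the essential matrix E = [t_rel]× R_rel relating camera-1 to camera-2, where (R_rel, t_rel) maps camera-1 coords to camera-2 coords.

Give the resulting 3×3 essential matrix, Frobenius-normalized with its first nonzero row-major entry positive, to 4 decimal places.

matrix = [0.3400 -0.0881 0.5810; 0.4652 -0.3068 -0.1846; 0.2101 -0.1873 -0.3395]

after S1 (invert_se3): R=[-0.5742 0.7870 -0.2256; 0.2156 -0.1205 -0.9690; -0.7898 -0.6051 -0.1005], t=(0.0909, -0.3691, 1.3652)
after S2 (compose_se3): R=[0.7399 -0.3630 -0.5663; -0.5546 0.1472 -0.8190; 0.3807 0.9201 -0.0924], t=(0.4792, -0.4672, -1.9524)
after S3 (invert_se3): R=[0.7399 -0.5546 0.3807; -0.3630 0.1472 0.9201; -0.5663 -0.8190 -0.0924], t=(0.1295, 2.0390, -0.2917)
after S4 (essential): [0.3400 -0.0881 0.5810; 0.4652 -0.3068 -0.1846; 0.2101 -0.1873 -0.3395]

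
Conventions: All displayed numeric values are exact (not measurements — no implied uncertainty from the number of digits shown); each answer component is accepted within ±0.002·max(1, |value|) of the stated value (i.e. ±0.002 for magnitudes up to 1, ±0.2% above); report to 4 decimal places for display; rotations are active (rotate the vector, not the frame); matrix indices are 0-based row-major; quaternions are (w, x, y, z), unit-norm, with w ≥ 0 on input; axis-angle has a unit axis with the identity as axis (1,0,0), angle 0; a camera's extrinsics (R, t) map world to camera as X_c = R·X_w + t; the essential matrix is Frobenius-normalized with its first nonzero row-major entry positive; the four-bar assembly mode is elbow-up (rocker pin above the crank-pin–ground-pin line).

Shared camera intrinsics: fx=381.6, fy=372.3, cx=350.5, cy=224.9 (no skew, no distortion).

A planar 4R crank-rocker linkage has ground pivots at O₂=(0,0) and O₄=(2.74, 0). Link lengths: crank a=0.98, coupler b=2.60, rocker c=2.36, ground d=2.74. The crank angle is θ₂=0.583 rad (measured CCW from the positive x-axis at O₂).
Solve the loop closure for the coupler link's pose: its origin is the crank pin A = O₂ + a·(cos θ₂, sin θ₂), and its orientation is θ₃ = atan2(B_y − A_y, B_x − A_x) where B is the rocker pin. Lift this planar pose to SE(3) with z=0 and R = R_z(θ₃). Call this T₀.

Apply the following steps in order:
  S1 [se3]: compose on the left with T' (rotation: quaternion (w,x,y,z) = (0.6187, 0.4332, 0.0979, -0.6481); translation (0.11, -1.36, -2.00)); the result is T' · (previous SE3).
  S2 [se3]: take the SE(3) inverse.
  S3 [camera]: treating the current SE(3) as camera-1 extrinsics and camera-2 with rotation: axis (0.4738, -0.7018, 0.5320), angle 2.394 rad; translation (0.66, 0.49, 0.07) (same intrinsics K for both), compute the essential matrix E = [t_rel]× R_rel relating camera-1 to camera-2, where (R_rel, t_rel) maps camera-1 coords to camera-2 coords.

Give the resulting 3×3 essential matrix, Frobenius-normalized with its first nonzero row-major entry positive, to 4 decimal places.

matrix = [0.4067 0.3688 0.0594; -0.2734 -0.2741 0.4113; -0.1798 -0.1314 -0.5713]

source (fourbar_fk): coupler pose = R=[0.7143 -0.6998 0.0000; 0.6998 0.7143 0.0000; 0.0000 0.0000 1.0000], t=(0.8181, 0.5395, 0.0000)
after S1 (compose_se3): R=[0.7212 0.5348 -0.4403; -0.6629 0.3481 -0.6629; -0.2013 0.7699 0.6055], t=(0.7036, -2.0628, -2.3377)
after S2 (invert_se3): R=[0.7212 -0.6629 -0.2013; 0.5348 0.3481 0.7699; -0.4403 -0.6629 0.6055], t=(-2.3454, 2.1416, 0.3580)
after S3 (essential): [0.4067 0.3688 0.0594; -0.2734 -0.2741 0.4113; -0.1798 -0.1314 -0.5713]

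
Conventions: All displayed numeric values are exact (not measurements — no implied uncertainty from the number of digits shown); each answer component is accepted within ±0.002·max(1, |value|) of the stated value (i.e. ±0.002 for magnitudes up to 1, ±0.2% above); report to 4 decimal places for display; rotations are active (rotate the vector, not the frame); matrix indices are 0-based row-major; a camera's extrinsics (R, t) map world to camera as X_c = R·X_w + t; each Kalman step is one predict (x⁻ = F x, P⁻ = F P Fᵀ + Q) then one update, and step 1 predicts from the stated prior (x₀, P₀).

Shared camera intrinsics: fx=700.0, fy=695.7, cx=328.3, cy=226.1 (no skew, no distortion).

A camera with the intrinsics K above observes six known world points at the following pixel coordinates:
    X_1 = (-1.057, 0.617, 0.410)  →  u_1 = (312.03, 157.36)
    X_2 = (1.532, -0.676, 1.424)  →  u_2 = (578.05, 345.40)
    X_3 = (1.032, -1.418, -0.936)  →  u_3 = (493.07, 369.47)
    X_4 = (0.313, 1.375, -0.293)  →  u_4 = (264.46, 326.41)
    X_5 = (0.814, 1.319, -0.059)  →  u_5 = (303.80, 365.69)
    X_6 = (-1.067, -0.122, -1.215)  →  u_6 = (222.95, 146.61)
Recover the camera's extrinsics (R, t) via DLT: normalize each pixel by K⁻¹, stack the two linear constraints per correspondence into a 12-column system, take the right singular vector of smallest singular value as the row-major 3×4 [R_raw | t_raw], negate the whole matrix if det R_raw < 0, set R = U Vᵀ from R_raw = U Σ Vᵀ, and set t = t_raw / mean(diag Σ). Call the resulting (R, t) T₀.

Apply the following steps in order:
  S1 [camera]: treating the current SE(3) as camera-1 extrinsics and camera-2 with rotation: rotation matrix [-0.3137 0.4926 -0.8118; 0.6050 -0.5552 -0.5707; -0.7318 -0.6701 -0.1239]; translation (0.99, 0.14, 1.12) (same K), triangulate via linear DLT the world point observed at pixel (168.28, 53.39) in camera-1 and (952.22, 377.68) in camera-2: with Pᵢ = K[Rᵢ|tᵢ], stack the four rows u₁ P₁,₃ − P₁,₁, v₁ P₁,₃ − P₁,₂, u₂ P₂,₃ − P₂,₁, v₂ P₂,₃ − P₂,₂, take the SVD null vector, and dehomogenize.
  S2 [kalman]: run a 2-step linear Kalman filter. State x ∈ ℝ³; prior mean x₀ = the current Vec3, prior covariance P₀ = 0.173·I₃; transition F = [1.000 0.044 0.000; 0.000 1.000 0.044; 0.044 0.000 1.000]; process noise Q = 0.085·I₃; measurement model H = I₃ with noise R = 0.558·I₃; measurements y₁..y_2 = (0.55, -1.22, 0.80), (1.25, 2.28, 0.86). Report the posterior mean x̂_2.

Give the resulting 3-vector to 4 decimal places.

source (pnp_recover): camera pose = R=[0.3668 -0.6436 0.6717; 0.9266 0.3170 -0.2022; -0.0828 0.6966 0.7126], t=(0.3501, 0.1900, 6.0403)
after S1 (triangulate): (-1.5405, -0.6944, -1.8347)
after S2 (kf_track): (-0.1819, 0.1331, -0.4072)

result = (-0.1819, 0.1331, -0.4072)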